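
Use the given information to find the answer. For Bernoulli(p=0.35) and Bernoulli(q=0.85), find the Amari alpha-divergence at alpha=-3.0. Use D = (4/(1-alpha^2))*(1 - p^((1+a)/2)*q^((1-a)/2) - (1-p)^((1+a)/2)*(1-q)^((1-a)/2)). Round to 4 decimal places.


Amari alpha-divergence:
D = (4/(1-alpha^2))*(1 - p^((1+a)/2)*q^((1-a)/2) - (1-p)^((1+a)/2)*(1-q)^((1-a)/2)).
alpha = -3.0, p = 0.35, q = 0.85.
e1 = (1+alpha)/2 = -1.0, e2 = (1-alpha)/2 = 2.0.
t1 = p^e1 * q^e2 = 0.35^-1.0 * 0.85^2.0 = 2.064286.
t2 = (1-p)^e1 * (1-q)^e2 = 0.65^-1.0 * 0.15^2.0 = 0.034615.
4/(1-alpha^2) = -0.5.
D = -0.5*(1 - 2.064286 - 0.034615) = 0.5495

0.5495


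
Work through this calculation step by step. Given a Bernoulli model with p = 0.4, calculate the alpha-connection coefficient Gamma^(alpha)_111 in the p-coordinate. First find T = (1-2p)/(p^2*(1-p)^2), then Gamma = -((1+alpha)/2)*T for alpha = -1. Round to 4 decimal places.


Skewness (Amari-Chentsov) tensor: T = (1-2p)/(p^2*(1-p)^2).
p = 0.4, 1-2p = 0.2, p^2 = 0.16, (1-p)^2 = 0.36.
T = 0.2/(0.16 * 0.36) = 3.472222.
In the p-coordinate, Gamma^(alpha) = Gamma^(0) - (alpha/2)*T with Gamma^(0) = (1/2)*g'(p) = -T/2,
so Gamma^(alpha) = -((1+alpha)/2)*T.
alpha = -1, -(1+alpha)/2 = 0.0.
Gamma = 0.0 * 3.472222 = 0.0000

0.0000


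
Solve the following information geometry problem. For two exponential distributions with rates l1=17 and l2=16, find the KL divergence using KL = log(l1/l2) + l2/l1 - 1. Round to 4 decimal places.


KL divergence for exponential family:
KL = log(l1/l2) + l2/l1 - 1.
log(17/16) = 0.060625.
16/17 = 0.941176.
KL = 0.060625 + 0.941176 - 1 = 0.0018

0.0018


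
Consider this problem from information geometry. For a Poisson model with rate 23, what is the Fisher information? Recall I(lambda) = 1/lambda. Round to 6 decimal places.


Fisher information for Poisson: I(lambda) = 1/lambda.
lambda = 23.
I(lambda) = 1/23 = 0.043478

0.043478


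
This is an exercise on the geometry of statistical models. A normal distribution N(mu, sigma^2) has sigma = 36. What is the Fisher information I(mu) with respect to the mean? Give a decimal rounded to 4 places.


The Fisher information for the mean of a normal distribution is I(mu) = 1/sigma^2.
sigma = 36, so sigma^2 = 1296.
I(mu) = 1/1296 = 0.0008

0.0008


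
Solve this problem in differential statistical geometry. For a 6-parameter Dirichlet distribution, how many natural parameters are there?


Exponential family dimension calculation:
Dirichlet with 6 components has 6 natural parameters.

6


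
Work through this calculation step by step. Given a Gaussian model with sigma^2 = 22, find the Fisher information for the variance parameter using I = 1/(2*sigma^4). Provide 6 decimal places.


Fisher information for variance: I(sigma^2) = 1/(2*sigma^4).
sigma^2 = 22, so sigma^4 = 484.
I = 1/(2*484) = 1/968 = 0.001033

0.001033


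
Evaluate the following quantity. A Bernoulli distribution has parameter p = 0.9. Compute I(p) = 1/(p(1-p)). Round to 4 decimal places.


For Bernoulli(p), Fisher information is I(p) = 1/(p*(1-p)).
p = 0.9, 1-p = 0.1.
p*(1-p) = 0.09.
I(p) = 1/0.09 = 11.1111

11.1111


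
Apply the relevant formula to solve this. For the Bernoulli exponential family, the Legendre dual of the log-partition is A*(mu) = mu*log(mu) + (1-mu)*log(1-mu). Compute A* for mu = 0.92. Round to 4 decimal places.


Legendre transform for Bernoulli:
A*(mu) = mu*log(mu) + (1-mu)*log(1-mu).
mu = 0.92, 1-mu = 0.08.
mu*log(mu) = 0.92*log(0.92) = -0.076711.
(1-mu)*log(1-mu) = 0.08*log(0.08) = -0.202058.
A* = -0.076711 + -0.202058 = -0.2788

-0.2788


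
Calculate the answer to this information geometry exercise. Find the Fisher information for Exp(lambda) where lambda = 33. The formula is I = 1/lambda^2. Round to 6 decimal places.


Fisher information for exponential: I(lambda) = 1/lambda^2.
lambda = 33, lambda^2 = 1089.
I = 1/1089 = 0.000918

0.000918


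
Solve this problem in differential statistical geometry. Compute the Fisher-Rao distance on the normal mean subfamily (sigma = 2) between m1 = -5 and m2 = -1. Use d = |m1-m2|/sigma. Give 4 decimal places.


On the fixed-variance normal subfamily, geodesic distance = |m1-m2|/sigma.
|-5 - -1| = 4.
sigma = 2.
d = 4/2 = 2.0000

2.0000


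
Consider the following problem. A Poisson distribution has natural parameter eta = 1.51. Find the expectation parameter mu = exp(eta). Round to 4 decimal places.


Expectation parameter for Poisson exponential family:
mu = exp(eta).
eta = 1.51.
mu = exp(1.51) = 4.5267

4.5267


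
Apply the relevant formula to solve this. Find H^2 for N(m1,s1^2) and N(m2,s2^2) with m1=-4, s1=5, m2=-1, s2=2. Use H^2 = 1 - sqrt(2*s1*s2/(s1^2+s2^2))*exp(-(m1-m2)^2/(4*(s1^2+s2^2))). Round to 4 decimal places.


Squared Hellinger distance for Gaussians:
H^2 = 1 - sqrt(2*s1*s2/(s1^2+s2^2)) * exp(-(m1-m2)^2/(4*(s1^2+s2^2))).
s1^2 = 25, s2^2 = 4, s1^2+s2^2 = 29.
sqrt(2*5*2/(29)) = 0.830455.
(m1-m2)^2 = (-3)^2 = 9.
exp(-9/(4*29)) = exp(-0.077586) = 0.925347.
H^2 = 1 - 0.830455*0.925347 = 0.2315

0.2315


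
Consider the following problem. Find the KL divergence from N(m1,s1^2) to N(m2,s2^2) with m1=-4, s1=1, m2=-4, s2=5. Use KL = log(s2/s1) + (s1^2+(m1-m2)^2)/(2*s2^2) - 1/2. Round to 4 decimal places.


KL divergence between normal distributions:
KL = log(s2/s1) + (s1^2 + (m1-m2)^2)/(2*s2^2) - 1/2.
log(5/1) = 1.609438.
(1^2 + (-4--4)^2)/(2*5^2) = (1 + 0)/50 = 0.02.
KL = 1.609438 + 0.02 - 0.5 = 1.1294

1.1294


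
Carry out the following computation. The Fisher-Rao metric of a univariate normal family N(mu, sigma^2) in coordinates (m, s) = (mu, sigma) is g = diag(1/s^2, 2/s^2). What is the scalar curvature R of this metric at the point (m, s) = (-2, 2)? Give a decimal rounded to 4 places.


The metric has the form g = (A dm^2 + B ds^2)/s^2 with A = 1, B = 2.
Substitute u = sqrt(A/B)*m: g = B*(du^2 + ds^2)/s^2, i.e. B times the
Poincare upper half-plane metric, which has constant Gaussian curvature -1.
Scaling a 2D metric by a constant c divides the Gaussian curvature by c,
so K = -1/B = -1/(2) = -0.5000 everywhere (the point (m, s) = (-2, 2) is irrelevant:
the curvature is constant).
Scalar curvature in dimension 2: R = 2K = -2/(2) = -1.0000.

-1.0000


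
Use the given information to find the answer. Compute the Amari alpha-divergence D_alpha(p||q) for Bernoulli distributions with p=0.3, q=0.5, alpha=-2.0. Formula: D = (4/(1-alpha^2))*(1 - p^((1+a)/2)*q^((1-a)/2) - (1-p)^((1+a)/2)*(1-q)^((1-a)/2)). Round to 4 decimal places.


Amari alpha-divergence:
D = (4/(1-alpha^2))*(1 - p^((1+a)/2)*q^((1-a)/2) - (1-p)^((1+a)/2)*(1-q)^((1-a)/2)).
alpha = -2.0, p = 0.3, q = 0.5.
e1 = (1+alpha)/2 = -0.5, e2 = (1-alpha)/2 = 1.5.
t1 = p^e1 * q^e2 = 0.3^-0.5 * 0.5^1.5 = 0.645497.
t2 = (1-p)^e1 * (1-q)^e2 = 0.7^-0.5 * 0.5^1.5 = 0.422577.
4/(1-alpha^2) = -1.333333.
D = -1.333333*(1 - 0.645497 - 0.422577) = 0.0908

0.0908


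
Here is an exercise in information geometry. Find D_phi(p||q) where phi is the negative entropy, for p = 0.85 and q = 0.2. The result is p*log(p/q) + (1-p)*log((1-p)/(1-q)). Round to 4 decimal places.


Bregman divergence with negative entropy generator:
D = p*log(p/q) + (1-p)*log((1-p)/(1-q)).
p = 0.85, q = 0.2.
p*log(p/q) = 0.85*log(0.85/0.2) = 1.229881.
(1-p)*log((1-p)/(1-q)) = 0.15*log(0.15/0.8) = -0.251096.
D = 1.229881 + -0.251096 = 0.9788

0.9788


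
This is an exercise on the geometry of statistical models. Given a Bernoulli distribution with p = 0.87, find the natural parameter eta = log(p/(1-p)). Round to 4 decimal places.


Natural parameter for Bernoulli: eta = log(p/(1-p)).
p = 0.87, 1-p = 0.13.
p/(1-p) = 6.692308.
eta = log(6.692308) = 1.9010

1.9010


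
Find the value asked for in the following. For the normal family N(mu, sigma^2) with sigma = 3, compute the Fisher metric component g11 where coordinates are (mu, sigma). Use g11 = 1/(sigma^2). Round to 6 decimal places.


For the 2-parameter normal family, the Fisher metric has:
  g11 = 1/sigma^2, g22 = 2/sigma^2.
sigma = 3, sigma^2 = 9.
g11 = 0.111111

0.111111


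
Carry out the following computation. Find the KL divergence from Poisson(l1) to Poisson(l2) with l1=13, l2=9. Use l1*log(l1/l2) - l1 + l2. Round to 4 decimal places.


KL divergence for Poisson:
KL = l1*log(l1/l2) - l1 + l2.
l1 = 13, l2 = 9.
log(13/9) = 0.367725.
l1*log(l1/l2) = 13 * 0.367725 = 4.780422.
KL = 4.780422 - 13 + 9 = 0.7804

0.7804


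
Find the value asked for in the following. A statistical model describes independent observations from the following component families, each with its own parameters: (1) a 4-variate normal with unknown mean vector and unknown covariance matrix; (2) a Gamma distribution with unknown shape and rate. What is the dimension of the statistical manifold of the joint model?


The dimension of a statistical manifold equals the number of free
(independent) real parameters of the model. For a product of independent
blocks the parameter counts add.
- 4-variate normal: 4 (mean) + 4*5/2 = 10 (symmetric covariance) = 14.
- Gamma (shape, rate): 2.
Total = 14 + 2 = 16.
Dimension = 16

16


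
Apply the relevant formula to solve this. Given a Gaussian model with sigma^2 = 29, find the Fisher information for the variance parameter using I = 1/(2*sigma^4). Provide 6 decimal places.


Fisher information for variance: I(sigma^2) = 1/(2*sigma^4).
sigma^2 = 29, so sigma^4 = 841.
I = 1/(2*841) = 1/1682 = 0.000595

0.000595


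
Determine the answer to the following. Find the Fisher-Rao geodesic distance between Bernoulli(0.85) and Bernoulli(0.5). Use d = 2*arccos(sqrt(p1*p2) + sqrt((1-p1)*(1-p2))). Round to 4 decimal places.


Geodesic distance on Bernoulli manifold:
d(p1,p2) = 2*arccos(sqrt(p1*p2) + sqrt((1-p1)*(1-p2))).
sqrt(p1*p2) = sqrt(0.85*0.5) = 0.65192.
sqrt((1-p1)*(1-p2)) = sqrt(0.15*0.5) = 0.273861.
arg = 0.65192 + 0.273861 = 0.925782.
d = 2*arccos(0.925782) = 0.7754

0.7754


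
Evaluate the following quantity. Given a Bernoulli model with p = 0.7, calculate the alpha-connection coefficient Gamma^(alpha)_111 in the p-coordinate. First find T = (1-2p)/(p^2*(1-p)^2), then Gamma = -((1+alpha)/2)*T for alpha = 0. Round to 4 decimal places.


Skewness (Amari-Chentsov) tensor: T = (1-2p)/(p^2*(1-p)^2).
p = 0.7, 1-2p = -0.4, p^2 = 0.49, (1-p)^2 = 0.09.
T = -0.4/(0.49 * 0.09) = -9.070295.
In the p-coordinate, Gamma^(alpha) = Gamma^(0) - (alpha/2)*T with Gamma^(0) = (1/2)*g'(p) = -T/2,
so Gamma^(alpha) = -((1+alpha)/2)*T.
alpha = 0, -(1+alpha)/2 = -0.5.
Gamma = -0.5 * -9.070295 = 4.5351

4.5351


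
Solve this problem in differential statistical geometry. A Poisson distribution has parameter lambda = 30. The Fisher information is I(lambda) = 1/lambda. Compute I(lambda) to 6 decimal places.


Fisher information for Poisson: I(lambda) = 1/lambda.
lambda = 30.
I(lambda) = 1/30 = 0.033333

0.033333


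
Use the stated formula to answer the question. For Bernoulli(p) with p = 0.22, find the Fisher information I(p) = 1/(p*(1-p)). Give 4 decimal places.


For Bernoulli(p), Fisher information is I(p) = 1/(p*(1-p)).
p = 0.22, 1-p = 0.78.
p*(1-p) = 0.1716.
I(p) = 1/0.1716 = 5.8275

5.8275


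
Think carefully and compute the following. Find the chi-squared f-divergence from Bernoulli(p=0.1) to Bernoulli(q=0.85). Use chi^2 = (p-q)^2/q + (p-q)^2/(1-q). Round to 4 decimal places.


Chi-squared divergence between Bernoulli distributions:
chi^2 = (p-q)^2/q + (p-q)^2/(1-q).
p = 0.1, q = 0.85, p-q = -0.75.
(p-q)^2 = 0.5625.
term1 = 0.5625/0.85 = 0.661765.
term2 = 0.5625/0.15 = 3.75.
chi^2 = 0.661765 + 3.75 = 4.4118

4.4118


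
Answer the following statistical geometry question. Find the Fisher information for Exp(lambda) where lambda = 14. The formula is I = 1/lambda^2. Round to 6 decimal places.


Fisher information for exponential: I(lambda) = 1/lambda^2.
lambda = 14, lambda^2 = 196.
I = 1/196 = 0.005102

0.005102


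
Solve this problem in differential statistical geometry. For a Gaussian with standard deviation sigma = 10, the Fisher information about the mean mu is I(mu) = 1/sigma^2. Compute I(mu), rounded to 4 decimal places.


The Fisher information for the mean of a normal distribution is I(mu) = 1/sigma^2.
sigma = 10, so sigma^2 = 100.
I(mu) = 1/100 = 0.0100

0.0100


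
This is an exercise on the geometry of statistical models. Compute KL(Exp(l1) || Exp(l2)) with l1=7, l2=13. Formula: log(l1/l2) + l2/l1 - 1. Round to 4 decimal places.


KL divergence for exponential family:
KL = log(l1/l2) + l2/l1 - 1.
log(7/13) = -0.619039.
13/7 = 1.857143.
KL = -0.619039 + 1.857143 - 1 = 0.2381

0.2381


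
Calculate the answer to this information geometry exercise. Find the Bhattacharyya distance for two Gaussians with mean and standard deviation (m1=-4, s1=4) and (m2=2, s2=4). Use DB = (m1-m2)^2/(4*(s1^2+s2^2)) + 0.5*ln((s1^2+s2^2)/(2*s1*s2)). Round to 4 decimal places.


Bhattacharyya distance between two Gaussians:
DB = (m1-m2)^2/(4*(s1^2+s2^2)) + (1/2)*ln((s1^2+s2^2)/(2*s1*s2)).
(m1-m2)^2 = (-6)^2 = 36.
s1^2+s2^2 = 16 + 16 = 32.
term1 = 36/128 = 0.28125.
term2 = 0.5*ln(32/32.0) = 0.0.
DB = 0.28125 + 0.0 = 0.2813

0.2813


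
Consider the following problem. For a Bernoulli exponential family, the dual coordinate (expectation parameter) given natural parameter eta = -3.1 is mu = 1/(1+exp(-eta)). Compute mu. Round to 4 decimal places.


Dual coordinate (expectation parameter) for Bernoulli:
mu = 1/(1+exp(-eta)).
eta = -3.1.
exp(-eta) = exp(3.1) = 22.197951.
mu = 1/(1+22.197951) = 0.0431

0.0431


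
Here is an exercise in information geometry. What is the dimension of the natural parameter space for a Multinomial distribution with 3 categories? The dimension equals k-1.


Exponential family dimension calculation:
For Multinomial with k=3 categories, dim = k-1 = 2.

2


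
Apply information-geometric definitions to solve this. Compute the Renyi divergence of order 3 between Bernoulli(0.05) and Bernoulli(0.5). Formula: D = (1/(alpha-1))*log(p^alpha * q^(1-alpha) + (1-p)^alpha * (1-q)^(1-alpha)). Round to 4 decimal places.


Renyi divergence of order alpha between Bernoulli distributions:
D = (1/(alpha-1))*log(p^alpha * q^(1-alpha) + (1-p)^alpha * (1-q)^(1-alpha)).
alpha = 3, p = 0.05, q = 0.5.
p^alpha * q^(1-alpha) = 0.05^3 * 0.5^-2 = 0.0005.
(1-p)^alpha * (1-q)^(1-alpha) = 0.95^3 * 0.5^-2 = 3.4295.
sum = 0.0005 + 3.4295 = 3.43.
D = (1/2)*log(3.43) = 0.6163

0.6163


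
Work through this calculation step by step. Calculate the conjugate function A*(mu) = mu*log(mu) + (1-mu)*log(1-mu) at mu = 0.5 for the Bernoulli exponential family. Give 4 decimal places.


Legendre transform for Bernoulli:
A*(mu) = mu*log(mu) + (1-mu)*log(1-mu).
mu = 0.5, 1-mu = 0.5.
mu*log(mu) = 0.5*log(0.5) = -0.346574.
(1-mu)*log(1-mu) = 0.5*log(0.5) = -0.346574.
A* = -0.346574 + -0.346574 = -0.6931

-0.6931


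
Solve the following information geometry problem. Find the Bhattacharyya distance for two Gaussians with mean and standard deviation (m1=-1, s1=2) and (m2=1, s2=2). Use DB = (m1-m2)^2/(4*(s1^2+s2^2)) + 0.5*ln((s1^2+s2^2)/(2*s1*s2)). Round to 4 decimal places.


Bhattacharyya distance between two Gaussians:
DB = (m1-m2)^2/(4*(s1^2+s2^2)) + (1/2)*ln((s1^2+s2^2)/(2*s1*s2)).
(m1-m2)^2 = (-2)^2 = 4.
s1^2+s2^2 = 4 + 4 = 8.
term1 = 4/32 = 0.125.
term2 = 0.5*ln(8/8.0) = 0.0.
DB = 0.125 + 0.0 = 0.1250

0.1250


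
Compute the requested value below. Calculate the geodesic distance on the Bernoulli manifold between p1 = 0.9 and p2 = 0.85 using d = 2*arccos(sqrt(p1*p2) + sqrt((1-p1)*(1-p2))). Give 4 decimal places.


Geodesic distance on Bernoulli manifold:
d(p1,p2) = 2*arccos(sqrt(p1*p2) + sqrt((1-p1)*(1-p2))).
sqrt(p1*p2) = sqrt(0.9*0.85) = 0.874643.
sqrt((1-p1)*(1-p2)) = sqrt(0.1*0.15) = 0.122474.
arg = 0.874643 + 0.122474 = 0.997117.
d = 2*arccos(0.997117) = 0.1519

0.1519


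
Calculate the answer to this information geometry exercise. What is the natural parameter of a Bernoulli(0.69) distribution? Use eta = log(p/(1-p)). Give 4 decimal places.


Natural parameter for Bernoulli: eta = log(p/(1-p)).
p = 0.69, 1-p = 0.31.
p/(1-p) = 2.225806.
eta = log(2.225806) = 0.8001

0.8001


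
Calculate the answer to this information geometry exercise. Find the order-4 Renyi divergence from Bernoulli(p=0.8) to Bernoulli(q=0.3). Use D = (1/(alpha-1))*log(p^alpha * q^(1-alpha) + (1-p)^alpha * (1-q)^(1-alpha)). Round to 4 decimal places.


Renyi divergence of order alpha between Bernoulli distributions:
D = (1/(alpha-1))*log(p^alpha * q^(1-alpha) + (1-p)^alpha * (1-q)^(1-alpha)).
alpha = 4, p = 0.8, q = 0.3.
p^alpha * q^(1-alpha) = 0.8^4 * 0.3^-3 = 15.17037.
(1-p)^alpha * (1-q)^(1-alpha) = 0.2^4 * 0.7^-3 = 0.004665.
sum = 15.17037 + 0.004665 = 15.175035.
D = (1/3)*log(15.175035) = 0.9066

0.9066


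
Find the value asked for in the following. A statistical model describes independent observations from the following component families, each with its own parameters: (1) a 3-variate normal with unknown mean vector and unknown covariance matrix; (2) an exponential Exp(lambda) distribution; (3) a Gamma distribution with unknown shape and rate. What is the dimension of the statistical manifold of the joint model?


The dimension of a statistical manifold equals the number of free
(independent) real parameters of the model. For a product of independent
blocks the parameter counts add.
- 3-variate normal: 3 (mean) + 3*4/2 = 6 (symmetric covariance) = 9.
- exponential (lambda): 1.
- Gamma (shape, rate): 2.
Total = 9 + 1 + 2 = 12.
Dimension = 12

12


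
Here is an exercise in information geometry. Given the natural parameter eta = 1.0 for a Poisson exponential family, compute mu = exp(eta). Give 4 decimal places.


Expectation parameter for Poisson exponential family:
mu = exp(eta).
eta = 1.0.
mu = exp(1.0) = 2.7183

2.7183


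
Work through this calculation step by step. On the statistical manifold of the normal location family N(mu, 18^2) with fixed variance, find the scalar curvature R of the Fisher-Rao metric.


This family has a single free parameter, so its statistical manifold
is 1-dimensional. The Riemann curvature tensor of any 1-dimensional
Riemannian manifold vanishes identically, so R = 0.

0


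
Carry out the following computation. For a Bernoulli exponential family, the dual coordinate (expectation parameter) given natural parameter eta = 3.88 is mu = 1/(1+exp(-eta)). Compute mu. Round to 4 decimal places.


Dual coordinate (expectation parameter) for Bernoulli:
mu = 1/(1+exp(-eta)).
eta = 3.88.
exp(-eta) = exp(-3.88) = 0.020651.
mu = 1/(1+0.020651) = 0.9798

0.9798


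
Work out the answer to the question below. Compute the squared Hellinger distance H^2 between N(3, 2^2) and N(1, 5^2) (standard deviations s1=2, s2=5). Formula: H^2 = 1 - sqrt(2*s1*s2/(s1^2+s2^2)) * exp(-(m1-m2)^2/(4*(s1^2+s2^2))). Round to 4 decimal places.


Squared Hellinger distance for Gaussians:
H^2 = 1 - sqrt(2*s1*s2/(s1^2+s2^2)) * exp(-(m1-m2)^2/(4*(s1^2+s2^2))).
s1^2 = 4, s2^2 = 25, s1^2+s2^2 = 29.
sqrt(2*2*5/(29)) = 0.830455.
(m1-m2)^2 = (2)^2 = 4.
exp(-4/(4*29)) = exp(-0.034483) = 0.966105.
H^2 = 1 - 0.830455*0.966105 = 0.1977

0.1977


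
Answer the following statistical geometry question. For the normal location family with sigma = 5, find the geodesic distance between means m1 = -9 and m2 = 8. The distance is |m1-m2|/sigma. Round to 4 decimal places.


On the fixed-variance normal subfamily, geodesic distance = |m1-m2|/sigma.
|-9 - 8| = 17.
sigma = 5.
d = 17/5 = 3.4000

3.4000


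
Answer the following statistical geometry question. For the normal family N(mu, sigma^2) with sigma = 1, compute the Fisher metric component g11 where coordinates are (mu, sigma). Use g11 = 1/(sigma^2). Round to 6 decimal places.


For the 2-parameter normal family, the Fisher metric has:
  g11 = 1/sigma^2, g22 = 2/sigma^2.
sigma = 1, sigma^2 = 1.
g11 = 1.000000

1.000000


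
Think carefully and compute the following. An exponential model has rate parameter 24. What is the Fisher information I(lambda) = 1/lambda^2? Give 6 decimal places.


Fisher information for exponential: I(lambda) = 1/lambda^2.
lambda = 24, lambda^2 = 576.
I = 1/576 = 0.001736

0.001736


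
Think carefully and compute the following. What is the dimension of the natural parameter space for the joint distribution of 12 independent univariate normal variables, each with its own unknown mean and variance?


Exponential family dimension calculation:
Each univariate normal has two natural parameters (mu/sigma^2 and -1/(2 sigma^2)).
With 12 independent components, dim = 2 * 12 = 24.

24


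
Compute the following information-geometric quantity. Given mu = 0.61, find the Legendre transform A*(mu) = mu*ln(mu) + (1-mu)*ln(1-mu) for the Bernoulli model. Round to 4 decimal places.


Legendre transform for Bernoulli:
A*(mu) = mu*log(mu) + (1-mu)*log(1-mu).
mu = 0.61, 1-mu = 0.39.
mu*log(mu) = 0.61*log(0.61) = -0.301521.
(1-mu)*log(1-mu) = 0.39*log(0.39) = -0.367227.
A* = -0.301521 + -0.367227 = -0.6687

-0.6687


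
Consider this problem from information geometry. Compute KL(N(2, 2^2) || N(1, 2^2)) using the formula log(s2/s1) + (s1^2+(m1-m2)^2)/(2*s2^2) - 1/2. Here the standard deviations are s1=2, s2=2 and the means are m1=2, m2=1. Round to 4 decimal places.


KL divergence between normal distributions:
KL = log(s2/s1) + (s1^2 + (m1-m2)^2)/(2*s2^2) - 1/2.
log(2/2) = 0.0.
(2^2 + (2-1)^2)/(2*2^2) = (4 + 1)/8 = 0.625.
KL = 0.0 + 0.625 - 0.5 = 0.1250

0.1250


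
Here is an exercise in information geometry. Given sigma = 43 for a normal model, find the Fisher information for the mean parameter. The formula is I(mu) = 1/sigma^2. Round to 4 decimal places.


The Fisher information for the mean of a normal distribution is I(mu) = 1/sigma^2.
sigma = 43, so sigma^2 = 1849.
I(mu) = 1/1849 = 0.0005

0.0005


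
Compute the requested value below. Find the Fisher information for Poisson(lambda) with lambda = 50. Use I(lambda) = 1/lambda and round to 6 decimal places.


Fisher information for Poisson: I(lambda) = 1/lambda.
lambda = 50.
I(lambda) = 1/50 = 0.020000

0.020000


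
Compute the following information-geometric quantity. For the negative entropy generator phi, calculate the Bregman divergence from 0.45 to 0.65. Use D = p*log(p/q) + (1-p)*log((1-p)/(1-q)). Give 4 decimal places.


Bregman divergence with negative entropy generator:
D = p*log(p/q) + (1-p)*log((1-p)/(1-q)).
p = 0.45, q = 0.65.
p*log(p/q) = 0.45*log(0.45/0.65) = -0.165476.
(1-p)*log((1-p)/(1-q)) = 0.55*log(0.55/0.35) = 0.248592.
D = -0.165476 + 0.248592 = 0.0831

0.0831


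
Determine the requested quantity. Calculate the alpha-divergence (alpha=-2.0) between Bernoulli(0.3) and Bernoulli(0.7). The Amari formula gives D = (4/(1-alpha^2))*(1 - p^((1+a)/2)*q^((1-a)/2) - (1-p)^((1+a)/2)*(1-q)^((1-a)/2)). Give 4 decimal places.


Amari alpha-divergence:
D = (4/(1-alpha^2))*(1 - p^((1+a)/2)*q^((1-a)/2) - (1-p)^((1+a)/2)*(1-q)^((1-a)/2)).
alpha = -2.0, p = 0.3, q = 0.7.
e1 = (1+alpha)/2 = -0.5, e2 = (1-alpha)/2 = 1.5.
t1 = p^e1 * q^e2 = 0.3^-0.5 * 0.7^1.5 = 1.069268.
t2 = (1-p)^e1 * (1-q)^e2 = 0.7^-0.5 * 0.3^1.5 = 0.196396.
4/(1-alpha^2) = -1.333333.
D = -1.333333*(1 - 1.069268 - 0.196396) = 0.3542

0.3542


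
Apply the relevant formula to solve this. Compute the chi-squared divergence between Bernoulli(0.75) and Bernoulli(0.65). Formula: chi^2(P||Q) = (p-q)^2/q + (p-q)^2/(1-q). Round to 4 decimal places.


Chi-squared divergence between Bernoulli distributions:
chi^2 = (p-q)^2/q + (p-q)^2/(1-q).
p = 0.75, q = 0.65, p-q = 0.1.
(p-q)^2 = 0.01.
term1 = 0.01/0.65 = 0.015385.
term2 = 0.01/0.35 = 0.028571.
chi^2 = 0.015385 + 0.028571 = 0.0440

0.0440


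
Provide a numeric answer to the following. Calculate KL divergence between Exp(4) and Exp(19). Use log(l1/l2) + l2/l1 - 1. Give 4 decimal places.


KL divergence for exponential family:
KL = log(l1/l2) + l2/l1 - 1.
log(4/19) = -1.558145.
19/4 = 4.75.
KL = -1.558145 + 4.75 - 1 = 2.1919

2.1919


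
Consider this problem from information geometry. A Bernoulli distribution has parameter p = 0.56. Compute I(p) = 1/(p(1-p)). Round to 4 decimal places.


For Bernoulli(p), Fisher information is I(p) = 1/(p*(1-p)).
p = 0.56, 1-p = 0.44.
p*(1-p) = 0.2464.
I(p) = 1/0.2464 = 4.0584

4.0584


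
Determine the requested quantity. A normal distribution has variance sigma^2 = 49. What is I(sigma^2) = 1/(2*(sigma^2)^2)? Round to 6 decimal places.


Fisher information for variance: I(sigma^2) = 1/(2*sigma^4).
sigma^2 = 49, so sigma^4 = 2401.
I = 1/(2*2401) = 1/4802 = 0.000208

0.000208


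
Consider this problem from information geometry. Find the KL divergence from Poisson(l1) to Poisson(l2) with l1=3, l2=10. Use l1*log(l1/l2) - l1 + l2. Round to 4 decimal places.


KL divergence for Poisson:
KL = l1*log(l1/l2) - l1 + l2.
l1 = 3, l2 = 10.
log(3/10) = -1.203973.
l1*log(l1/l2) = 3 * -1.203973 = -3.611918.
KL = -3.611918 - 3 + 10 = 3.3881

3.3881


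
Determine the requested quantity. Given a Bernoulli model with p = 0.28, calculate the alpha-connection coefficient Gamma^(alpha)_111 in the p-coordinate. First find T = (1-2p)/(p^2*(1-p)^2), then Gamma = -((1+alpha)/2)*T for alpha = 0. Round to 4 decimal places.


Skewness (Amari-Chentsov) tensor: T = (1-2p)/(p^2*(1-p)^2).
p = 0.28, 1-2p = 0.44, p^2 = 0.0784, (1-p)^2 = 0.5184.
T = 0.44/(0.0784 * 0.5184) = 10.82609.
In the p-coordinate, Gamma^(alpha) = Gamma^(0) - (alpha/2)*T with Gamma^(0) = (1/2)*g'(p) = -T/2,
so Gamma^(alpha) = -((1+alpha)/2)*T.
alpha = 0, -(1+alpha)/2 = -0.5.
Gamma = -0.5 * 10.82609 = -5.4130

-5.4130


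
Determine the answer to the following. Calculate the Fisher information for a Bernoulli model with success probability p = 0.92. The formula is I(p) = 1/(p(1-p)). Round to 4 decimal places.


For Bernoulli(p), Fisher information is I(p) = 1/(p*(1-p)).
p = 0.92, 1-p = 0.08.
p*(1-p) = 0.0736.
I(p) = 1/0.0736 = 13.5870

13.5870


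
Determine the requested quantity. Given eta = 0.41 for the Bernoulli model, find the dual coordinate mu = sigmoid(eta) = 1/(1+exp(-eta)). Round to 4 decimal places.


Dual coordinate (expectation parameter) for Bernoulli:
mu = 1/(1+exp(-eta)).
eta = 0.41.
exp(-eta) = exp(-0.41) = 0.66365.
mu = 1/(1+0.66365) = 0.6011

0.6011


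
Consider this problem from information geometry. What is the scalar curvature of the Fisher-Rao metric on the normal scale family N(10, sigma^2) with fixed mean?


This family has a single free parameter, so its statistical manifold
is 1-dimensional. The Riemann curvature tensor of any 1-dimensional
Riemannian manifold vanishes identically, so R = 0.

0


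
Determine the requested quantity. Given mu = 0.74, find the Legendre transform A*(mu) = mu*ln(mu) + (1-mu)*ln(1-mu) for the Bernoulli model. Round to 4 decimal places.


Legendre transform for Bernoulli:
A*(mu) = mu*log(mu) + (1-mu)*log(1-mu).
mu = 0.74, 1-mu = 0.26.
mu*log(mu) = 0.74*log(0.74) = -0.222818.
(1-mu)*log(1-mu) = 0.26*log(0.26) = -0.350239.
A* = -0.222818 + -0.350239 = -0.5731

-0.5731


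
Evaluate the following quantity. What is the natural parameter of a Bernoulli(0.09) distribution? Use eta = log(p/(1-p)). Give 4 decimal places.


Natural parameter for Bernoulli: eta = log(p/(1-p)).
p = 0.09, 1-p = 0.91.
p/(1-p) = 0.098901.
eta = log(0.098901) = -2.3136

-2.3136


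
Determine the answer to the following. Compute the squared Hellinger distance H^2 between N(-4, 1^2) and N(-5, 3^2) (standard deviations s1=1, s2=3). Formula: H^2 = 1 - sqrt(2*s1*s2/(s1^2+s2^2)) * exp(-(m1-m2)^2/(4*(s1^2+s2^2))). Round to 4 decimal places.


Squared Hellinger distance for Gaussians:
H^2 = 1 - sqrt(2*s1*s2/(s1^2+s2^2)) * exp(-(m1-m2)^2/(4*(s1^2+s2^2))).
s1^2 = 1, s2^2 = 9, s1^2+s2^2 = 10.
sqrt(2*1*3/(10)) = 0.774597.
(m1-m2)^2 = (1)^2 = 1.
exp(-1/(4*10)) = exp(-0.025) = 0.97531.
H^2 = 1 - 0.774597*0.97531 = 0.2445

0.2445


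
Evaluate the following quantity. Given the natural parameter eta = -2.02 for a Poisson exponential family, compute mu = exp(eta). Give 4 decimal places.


Expectation parameter for Poisson exponential family:
mu = exp(eta).
eta = -2.02.
mu = exp(-2.02) = 0.1327

0.1327


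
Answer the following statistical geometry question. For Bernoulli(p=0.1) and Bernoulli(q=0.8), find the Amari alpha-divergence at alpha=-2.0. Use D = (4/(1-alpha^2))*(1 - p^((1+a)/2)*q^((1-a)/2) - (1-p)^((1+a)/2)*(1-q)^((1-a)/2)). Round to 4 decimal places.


Amari alpha-divergence:
D = (4/(1-alpha^2))*(1 - p^((1+a)/2)*q^((1-a)/2) - (1-p)^((1+a)/2)*(1-q)^((1-a)/2)).
alpha = -2.0, p = 0.1, q = 0.8.
e1 = (1+alpha)/2 = -0.5, e2 = (1-alpha)/2 = 1.5.
t1 = p^e1 * q^e2 = 0.1^-0.5 * 0.8^1.5 = 2.262742.
t2 = (1-p)^e1 * (1-q)^e2 = 0.9^-0.5 * 0.2^1.5 = 0.094281.
4/(1-alpha^2) = -1.333333.
D = -1.333333*(1 - 2.262742 - 0.094281) = 1.8094

1.8094


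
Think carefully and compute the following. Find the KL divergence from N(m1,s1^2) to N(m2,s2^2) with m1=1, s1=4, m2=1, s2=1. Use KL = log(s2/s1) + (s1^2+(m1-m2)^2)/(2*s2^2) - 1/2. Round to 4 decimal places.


KL divergence between normal distributions:
KL = log(s2/s1) + (s1^2 + (m1-m2)^2)/(2*s2^2) - 1/2.
log(1/4) = -1.386294.
(4^2 + (1-1)^2)/(2*1^2) = (16 + 0)/2 = 8.0.
KL = -1.386294 + 8.0 - 0.5 = 6.1137

6.1137


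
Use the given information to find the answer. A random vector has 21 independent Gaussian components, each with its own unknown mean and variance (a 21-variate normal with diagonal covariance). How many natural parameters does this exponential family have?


Exponential family dimension calculation:
Each univariate normal has two natural parameters (mu/sigma^2 and -1/(2 sigma^2)).
With 21 independent components, dim = 2 * 21 = 42.

42


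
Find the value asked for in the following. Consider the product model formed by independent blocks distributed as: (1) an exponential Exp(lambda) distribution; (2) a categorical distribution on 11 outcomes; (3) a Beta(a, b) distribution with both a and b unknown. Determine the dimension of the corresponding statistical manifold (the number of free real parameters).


The dimension of a statistical manifold equals the number of free
(independent) real parameters of the model. For a product of independent
blocks the parameter counts add.
- exponential (lambda): 1.
- categorical on 11 outcomes (probabilities sum to 1): 11-1 = 10.
- Beta (a, b): 2.
Total = 1 + 10 + 2 = 13.
Dimension = 13

13


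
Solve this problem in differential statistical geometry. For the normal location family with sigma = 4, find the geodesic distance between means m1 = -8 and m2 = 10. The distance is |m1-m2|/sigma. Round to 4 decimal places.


On the fixed-variance normal subfamily, geodesic distance = |m1-m2|/sigma.
|-8 - 10| = 18.
sigma = 4.
d = 18/4 = 4.5000

4.5000


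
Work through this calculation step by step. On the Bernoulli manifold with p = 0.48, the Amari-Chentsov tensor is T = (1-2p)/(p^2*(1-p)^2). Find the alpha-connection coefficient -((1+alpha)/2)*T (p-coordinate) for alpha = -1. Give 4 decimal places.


Skewness (Amari-Chentsov) tensor: T = (1-2p)/(p^2*(1-p)^2).
p = 0.48, 1-2p = 0.04, p^2 = 0.2304, (1-p)^2 = 0.2704.
T = 0.04/(0.2304 * 0.2704) = 0.642053.
In the p-coordinate, Gamma^(alpha) = Gamma^(0) - (alpha/2)*T with Gamma^(0) = (1/2)*g'(p) = -T/2,
so Gamma^(alpha) = -((1+alpha)/2)*T.
alpha = -1, -(1+alpha)/2 = 0.0.
Gamma = 0.0 * 0.642053 = 0.0000

0.0000


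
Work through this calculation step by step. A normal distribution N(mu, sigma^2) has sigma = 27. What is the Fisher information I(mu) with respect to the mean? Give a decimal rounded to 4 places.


The Fisher information for the mean of a normal distribution is I(mu) = 1/sigma^2.
sigma = 27, so sigma^2 = 729.
I(mu) = 1/729 = 0.0014

0.0014


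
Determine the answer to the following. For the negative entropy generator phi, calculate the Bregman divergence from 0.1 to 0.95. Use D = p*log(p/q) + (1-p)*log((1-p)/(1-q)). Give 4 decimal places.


Bregman divergence with negative entropy generator:
D = p*log(p/q) + (1-p)*log((1-p)/(1-q)).
p = 0.1, q = 0.95.
p*log(p/q) = 0.1*log(0.1/0.95) = -0.225129.
(1-p)*log((1-p)/(1-q)) = 0.9*log(0.9/0.05) = 2.601335.
D = -0.225129 + 2.601335 = 2.3762

2.3762


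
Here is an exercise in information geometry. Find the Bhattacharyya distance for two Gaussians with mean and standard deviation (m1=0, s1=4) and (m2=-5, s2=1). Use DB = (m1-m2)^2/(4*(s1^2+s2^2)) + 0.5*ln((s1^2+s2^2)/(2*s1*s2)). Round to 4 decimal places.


Bhattacharyya distance between two Gaussians:
DB = (m1-m2)^2/(4*(s1^2+s2^2)) + (1/2)*ln((s1^2+s2^2)/(2*s1*s2)).
(m1-m2)^2 = (5)^2 = 25.
s1^2+s2^2 = 16 + 1 = 17.
term1 = 25/68 = 0.367647.
term2 = 0.5*ln(17/8.0) = 0.376886.
DB = 0.367647 + 0.376886 = 0.7445

0.7445


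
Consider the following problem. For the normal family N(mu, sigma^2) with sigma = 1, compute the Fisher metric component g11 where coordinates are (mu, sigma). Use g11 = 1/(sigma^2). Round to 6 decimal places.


For the 2-parameter normal family, the Fisher metric has:
  g11 = 1/sigma^2, g22 = 2/sigma^2.
sigma = 1, sigma^2 = 1.
g11 = 1.000000

1.000000


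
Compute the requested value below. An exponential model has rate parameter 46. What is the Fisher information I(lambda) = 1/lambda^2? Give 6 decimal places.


Fisher information for exponential: I(lambda) = 1/lambda^2.
lambda = 46, lambda^2 = 2116.
I = 1/2116 = 0.000473

0.000473


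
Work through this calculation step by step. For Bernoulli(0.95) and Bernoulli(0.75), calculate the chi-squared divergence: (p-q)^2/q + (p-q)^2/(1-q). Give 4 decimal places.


Chi-squared divergence between Bernoulli distributions:
chi^2 = (p-q)^2/q + (p-q)^2/(1-q).
p = 0.95, q = 0.75, p-q = 0.2.
(p-q)^2 = 0.04.
term1 = 0.04/0.75 = 0.053333.
term2 = 0.04/0.25 = 0.16.
chi^2 = 0.053333 + 0.16 = 0.2133

0.2133


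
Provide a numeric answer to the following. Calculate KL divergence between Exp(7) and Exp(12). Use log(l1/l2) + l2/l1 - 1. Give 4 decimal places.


KL divergence for exponential family:
KL = log(l1/l2) + l2/l1 - 1.
log(7/12) = -0.538997.
12/7 = 1.714286.
KL = -0.538997 + 1.714286 - 1 = 0.1753

0.1753


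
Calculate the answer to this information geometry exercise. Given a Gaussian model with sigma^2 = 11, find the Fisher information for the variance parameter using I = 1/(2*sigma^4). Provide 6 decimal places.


Fisher information for variance: I(sigma^2) = 1/(2*sigma^4).
sigma^2 = 11, so sigma^4 = 121.
I = 1/(2*121) = 1/242 = 0.004132

0.004132


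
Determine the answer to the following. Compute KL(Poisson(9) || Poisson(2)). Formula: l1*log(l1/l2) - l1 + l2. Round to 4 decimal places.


KL divergence for Poisson:
KL = l1*log(l1/l2) - l1 + l2.
l1 = 9, l2 = 2.
log(9/2) = 1.504077.
l1*log(l1/l2) = 9 * 1.504077 = 13.536697.
KL = 13.536697 - 9 + 2 = 6.5367

6.5367


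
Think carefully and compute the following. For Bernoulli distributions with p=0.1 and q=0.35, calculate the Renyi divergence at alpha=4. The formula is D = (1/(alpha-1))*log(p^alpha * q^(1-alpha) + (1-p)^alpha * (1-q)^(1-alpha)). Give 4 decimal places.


Renyi divergence of order alpha between Bernoulli distributions:
D = (1/(alpha-1))*log(p^alpha * q^(1-alpha) + (1-p)^alpha * (1-q)^(1-alpha)).
alpha = 4, p = 0.1, q = 0.35.
p^alpha * q^(1-alpha) = 0.1^4 * 0.35^-3 = 0.002332.
(1-p)^alpha * (1-q)^(1-alpha) = 0.9^4 * 0.65^-3 = 2.389076.
sum = 0.002332 + 2.389076 = 2.391408.
D = (1/3)*log(2.391408) = 0.2906

0.2906


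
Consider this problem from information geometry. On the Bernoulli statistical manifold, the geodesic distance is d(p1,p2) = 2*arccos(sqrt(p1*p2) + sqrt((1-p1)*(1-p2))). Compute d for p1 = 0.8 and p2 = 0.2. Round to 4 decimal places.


Geodesic distance on Bernoulli manifold:
d(p1,p2) = 2*arccos(sqrt(p1*p2) + sqrt((1-p1)*(1-p2))).
sqrt(p1*p2) = sqrt(0.8*0.2) = 0.4.
sqrt((1-p1)*(1-p2)) = sqrt(0.2*0.8) = 0.4.
arg = 0.4 + 0.4 = 0.8.
d = 2*arccos(0.8) = 1.2870

1.2870


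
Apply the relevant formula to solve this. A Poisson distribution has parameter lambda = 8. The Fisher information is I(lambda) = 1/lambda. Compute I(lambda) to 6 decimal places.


Fisher information for Poisson: I(lambda) = 1/lambda.
lambda = 8.
I(lambda) = 1/8 = 0.125000

0.125000


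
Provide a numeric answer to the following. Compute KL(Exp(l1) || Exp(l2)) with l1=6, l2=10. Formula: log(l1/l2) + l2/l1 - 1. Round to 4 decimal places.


KL divergence for exponential family:
KL = log(l1/l2) + l2/l1 - 1.
log(6/10) = -0.510826.
10/6 = 1.666667.
KL = -0.510826 + 1.666667 - 1 = 0.1558

0.1558


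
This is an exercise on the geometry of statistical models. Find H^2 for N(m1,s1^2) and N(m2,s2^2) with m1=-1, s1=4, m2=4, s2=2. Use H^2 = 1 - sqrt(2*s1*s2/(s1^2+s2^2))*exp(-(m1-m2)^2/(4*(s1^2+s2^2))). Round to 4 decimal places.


Squared Hellinger distance for Gaussians:
H^2 = 1 - sqrt(2*s1*s2/(s1^2+s2^2)) * exp(-(m1-m2)^2/(4*(s1^2+s2^2))).
s1^2 = 16, s2^2 = 4, s1^2+s2^2 = 20.
sqrt(2*4*2/(20)) = 0.894427.
(m1-m2)^2 = (-5)^2 = 25.
exp(-25/(4*20)) = exp(-0.3125) = 0.731616.
H^2 = 1 - 0.894427*0.731616 = 0.3456

0.3456


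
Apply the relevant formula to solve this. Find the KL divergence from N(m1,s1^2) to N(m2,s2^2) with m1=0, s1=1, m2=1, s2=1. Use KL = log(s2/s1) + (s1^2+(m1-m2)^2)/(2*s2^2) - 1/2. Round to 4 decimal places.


KL divergence between normal distributions:
KL = log(s2/s1) + (s1^2 + (m1-m2)^2)/(2*s2^2) - 1/2.
log(1/1) = 0.0.
(1^2 + (0-1)^2)/(2*1^2) = (1 + 1)/2 = 1.0.
KL = 0.0 + 1.0 - 0.5 = 0.5000

0.5000


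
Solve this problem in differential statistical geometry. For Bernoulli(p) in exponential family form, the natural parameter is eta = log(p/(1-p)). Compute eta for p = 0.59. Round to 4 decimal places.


Natural parameter for Bernoulli: eta = log(p/(1-p)).
p = 0.59, 1-p = 0.41.
p/(1-p) = 1.439024.
eta = log(1.439024) = 0.3640

0.3640


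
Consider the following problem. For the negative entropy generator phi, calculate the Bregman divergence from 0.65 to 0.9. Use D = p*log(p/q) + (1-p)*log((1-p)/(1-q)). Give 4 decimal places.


Bregman divergence with negative entropy generator:
D = p*log(p/q) + (1-p)*log((1-p)/(1-q)).
p = 0.65, q = 0.9.
p*log(p/q) = 0.65*log(0.65/0.9) = -0.211525.
(1-p)*log((1-p)/(1-q)) = 0.35*log(0.35/0.1) = 0.438467.
D = -0.211525 + 0.438467 = 0.2269

0.2269


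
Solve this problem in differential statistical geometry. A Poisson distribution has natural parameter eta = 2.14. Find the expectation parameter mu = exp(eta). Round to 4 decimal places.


Expectation parameter for Poisson exponential family:
mu = exp(eta).
eta = 2.14.
mu = exp(2.14) = 8.4994

8.4994


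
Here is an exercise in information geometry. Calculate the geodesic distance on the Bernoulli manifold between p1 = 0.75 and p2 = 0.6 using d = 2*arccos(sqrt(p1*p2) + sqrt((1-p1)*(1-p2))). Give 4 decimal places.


Geodesic distance on Bernoulli manifold:
d(p1,p2) = 2*arccos(sqrt(p1*p2) + sqrt((1-p1)*(1-p2))).
sqrt(p1*p2) = sqrt(0.75*0.6) = 0.67082.
sqrt((1-p1)*(1-p2)) = sqrt(0.25*0.4) = 0.316228.
arg = 0.67082 + 0.316228 = 0.987048.
d = 2*arccos(0.987048) = 0.3222

0.3222


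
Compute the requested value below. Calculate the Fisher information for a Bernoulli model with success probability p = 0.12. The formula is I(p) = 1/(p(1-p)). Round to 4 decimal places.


For Bernoulli(p), Fisher information is I(p) = 1/(p*(1-p)).
p = 0.12, 1-p = 0.88.
p*(1-p) = 0.1056.
I(p) = 1/0.1056 = 9.4697

9.4697


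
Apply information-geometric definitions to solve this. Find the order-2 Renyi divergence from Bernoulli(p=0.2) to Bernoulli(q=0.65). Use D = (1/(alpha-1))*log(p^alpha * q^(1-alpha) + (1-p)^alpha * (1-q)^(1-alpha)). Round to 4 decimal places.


Renyi divergence of order alpha between Bernoulli distributions:
D = (1/(alpha-1))*log(p^alpha * q^(1-alpha) + (1-p)^alpha * (1-q)^(1-alpha)).
alpha = 2, p = 0.2, q = 0.65.
p^alpha * q^(1-alpha) = 0.2^2 * 0.65^-1 = 0.061538.
(1-p)^alpha * (1-q)^(1-alpha) = 0.8^2 * 0.35^-1 = 1.828571.
sum = 0.061538 + 1.828571 = 1.89011.
D = (1/1)*log(1.89011) = 0.6366

0.6366


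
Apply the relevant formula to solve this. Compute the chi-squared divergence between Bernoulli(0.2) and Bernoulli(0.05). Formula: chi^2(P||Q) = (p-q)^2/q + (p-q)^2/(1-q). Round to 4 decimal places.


Chi-squared divergence between Bernoulli distributions:
chi^2 = (p-q)^2/q + (p-q)^2/(1-q).
p = 0.2, q = 0.05, p-q = 0.15.
(p-q)^2 = 0.0225.
term1 = 0.0225/0.05 = 0.45.
term2 = 0.0225/0.95 = 0.023684.
chi^2 = 0.45 + 0.023684 = 0.4737

0.4737
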